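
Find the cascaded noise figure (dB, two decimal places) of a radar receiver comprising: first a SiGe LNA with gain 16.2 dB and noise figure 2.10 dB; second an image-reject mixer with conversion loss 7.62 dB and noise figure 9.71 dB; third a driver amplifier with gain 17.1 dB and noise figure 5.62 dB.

3.40 dB

Convert to linear (a loss of L dB is a gain of −L dB): F_i = 10^(NF_i/10), G_i = 10^(G_i,dB/10)
  Stage 1: F_1 = 10^(2.10/10) = 1.622, G_1 = 10^(16.2/10) = 41.69
  Stage 2: F_2 = 10^(9.71/10) = 9.354, G_2 = 10^(−7.62/10) = 0.1730
  Stage 3: F_3 = 10^(5.62/10) = 3.648, G_3 = 10^(17.1/10) = 51.29
Friis cascade:
  F = 1.622 + (9.354 − 1)/41.69 + (3.648 − 1)/7.211 = 2.189
NF = 10 log₁₀(2.189) = 3.40 dB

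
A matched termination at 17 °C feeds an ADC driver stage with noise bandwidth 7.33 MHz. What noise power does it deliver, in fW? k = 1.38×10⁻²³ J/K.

29.3 fW

T = 17 °C + 273.15 = 290.15 K
P_n = kTB = 1.38×10⁻²³ × 290.15 × 7.33×10⁶ = 2.93×10⁻¹⁴ W = 29.3 fW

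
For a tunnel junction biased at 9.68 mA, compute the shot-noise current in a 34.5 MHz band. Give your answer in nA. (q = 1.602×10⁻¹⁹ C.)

327 nA

I_n = √(2qI·B)
2qI·B = 2 × 1.602×10⁻¹⁹ × 9.68×10⁻³ × 3.45×10⁷ = 1.07×10⁻¹³ A²
I_n = √(1.07×10⁻¹³) = 3.27×10⁻⁷ A = 327 nA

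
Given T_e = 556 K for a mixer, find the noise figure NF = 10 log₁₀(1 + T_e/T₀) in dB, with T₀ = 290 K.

F = 1 + T_e/T₀ = 1 + 556/290 = 2.91724
NF = 10 log₁₀(2.91724) = 4.65 dB

4.65 dB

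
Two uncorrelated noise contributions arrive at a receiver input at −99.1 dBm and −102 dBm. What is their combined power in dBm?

−97.3 dBm

Convert to linear, add, convert back:
P₁ = 1.23×10⁻¹³ W, P₂ = 6.31×10⁻¹⁴ W
P_tot = 1.86×10⁻¹³ W → 10 log₁₀(P_tot / 10⁻³) = −97.3 dBm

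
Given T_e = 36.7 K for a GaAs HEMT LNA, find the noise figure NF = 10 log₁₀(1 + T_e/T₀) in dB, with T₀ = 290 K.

F = 1 + T_e/T₀ = 1 + 36.7/290 = 1.12655
NF = 10 log₁₀(1.12655) = 0.518 dB

0.518 dB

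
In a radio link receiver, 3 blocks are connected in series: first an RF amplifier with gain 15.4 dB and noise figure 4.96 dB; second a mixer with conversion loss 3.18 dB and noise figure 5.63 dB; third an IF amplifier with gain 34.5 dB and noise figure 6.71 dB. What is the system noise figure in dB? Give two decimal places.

5.35 dB

Convert to linear (a loss of L dB is a gain of −L dB): F_i = 10^(NF_i/10), G_i = 10^(G_i,dB/10)
  Stage 1: F_1 = 10^(4.96/10) = 3.133, G_1 = 10^(15.4/10) = 34.67
  Stage 2: F_2 = 10^(5.63/10) = 3.656, G_2 = 10^(−3.18/10) = 0.4808
  Stage 3: F_3 = 10^(6.71/10) = 4.688, G_3 = 10^(34.5/10) = 2818
Friis cascade:
  F = 3.133 + (3.656 − 1)/34.67 + (4.688 − 1)/16.67 = 3.431
NF = 10 log₁₀(3.431) = 5.35 dB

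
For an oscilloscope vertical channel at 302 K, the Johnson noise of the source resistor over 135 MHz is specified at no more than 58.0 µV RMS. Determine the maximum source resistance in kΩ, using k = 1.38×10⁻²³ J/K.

Johnson–Nyquist: V_n = √(4kTRB) ⇒ R = V_n² / (4kTB)
4kTB = 4 × 1.38×10⁻²³ × 302 × 1.35×10⁸ = 2.25×10⁻¹²
R = (5.80×10⁻⁵)² / 2.25×10⁻¹² = 1.49×10³ Ω = 1.49 kΩ

1.49 kΩ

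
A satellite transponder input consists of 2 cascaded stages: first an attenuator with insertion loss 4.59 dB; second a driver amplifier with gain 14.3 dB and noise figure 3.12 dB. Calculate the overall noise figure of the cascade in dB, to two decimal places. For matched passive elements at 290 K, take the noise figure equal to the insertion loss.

Convert to linear (a loss of L dB is a gain of −L dB): F_i = 10^(NF_i/10), G_i = 10^(G_i,dB/10)
  Stage 1: F_1 = 10^(4.59/10) = 2.877, G_1 = 10^(−4.59/10) = 0.3475
  Stage 2: F_2 = 10^(3.12/10) = 2.051, G_2 = 10^(14.3/10) = 26.92
Friis cascade:
  F = 2.877 + (2.051 − 1)/0.3475 = 5.902
NF = 10 log₁₀(5.902) = 7.71 dB

7.71 dB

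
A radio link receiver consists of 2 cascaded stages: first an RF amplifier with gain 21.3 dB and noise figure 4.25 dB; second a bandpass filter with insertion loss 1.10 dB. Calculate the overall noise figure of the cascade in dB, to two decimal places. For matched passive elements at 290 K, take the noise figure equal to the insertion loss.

4.25 dB

Convert to linear (a loss of L dB is a gain of −L dB): F_i = 10^(NF_i/10), G_i = 10^(G_i,dB/10)
  Stage 1: F_1 = 10^(4.25/10) = 2.661, G_1 = 10^(21.3/10) = 134.9
  Stage 2: F_2 = 10^(1.10/10) = 1.288, G_2 = 10^(−1.10/10) = 0.7762
Friis cascade:
  F = 2.661 + (1.288 − 1)/134.9 = 2.663
NF = 10 log₁₀(2.663) = 4.25 dB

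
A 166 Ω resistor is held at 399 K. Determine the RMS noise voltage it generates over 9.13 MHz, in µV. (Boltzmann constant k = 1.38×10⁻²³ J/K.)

5.78 µV

V_n = √(4kTRB)
4kTRB = 4 × 1.38×10⁻²³ × 399 × 1.66×10² × 9.13×10⁶ = 3.34×10⁻¹¹ V²
V_n = √(3.34×10⁻¹¹) = 5.78×10⁻⁶ V = 5.78 µV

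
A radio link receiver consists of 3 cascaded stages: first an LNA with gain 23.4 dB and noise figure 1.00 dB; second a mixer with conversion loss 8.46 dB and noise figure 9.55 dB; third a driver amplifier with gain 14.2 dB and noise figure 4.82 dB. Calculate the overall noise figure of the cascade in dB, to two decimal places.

1.34 dB

Convert to linear (a loss of L dB is a gain of −L dB): F_i = 10^(NF_i/10), G_i = 10^(G_i,dB/10)
  Stage 1: F_1 = 10^(1.00/10) = 1.259, G_1 = 10^(23.4/10) = 218.8
  Stage 2: F_2 = 10^(9.55/10) = 9.016, G_2 = 10^(−8.46/10) = 0.1426
  Stage 3: F_3 = 10^(4.82/10) = 3.034, G_3 = 10^(14.2/10) = 26.30
Friis cascade:
  F = 1.259 + (9.016 − 1)/218.8 + (3.034 − 1)/31.19 = 1.361
NF = 10 log₁₀(1.361) = 1.34 dB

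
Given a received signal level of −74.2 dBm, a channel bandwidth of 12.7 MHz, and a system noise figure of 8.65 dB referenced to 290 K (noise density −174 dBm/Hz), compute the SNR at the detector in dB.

Noise floor: N = −174 + 10 log₁₀(B) + NF
10 log₁₀(1.27×10⁷) = 71.04 dB
N = −174 + 71.04 + 8.65 = −94.31 dBm
SNR = P_sig − N = −74.2 − (−94.31) = 20.11 dB → 20.1 dB

20.1 dB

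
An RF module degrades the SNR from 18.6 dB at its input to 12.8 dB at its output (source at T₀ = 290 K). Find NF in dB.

5.8 dB

NF (dB) = SNR_in(dB) − SNR_out(dB) when the source is at T₀
NF = 18.6 − 12.8 = 5.8 dB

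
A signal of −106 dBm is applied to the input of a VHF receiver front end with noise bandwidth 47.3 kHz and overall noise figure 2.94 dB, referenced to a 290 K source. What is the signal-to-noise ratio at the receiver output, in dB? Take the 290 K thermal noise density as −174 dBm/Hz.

18.3 dB

Noise floor: N = −174 + 10 log₁₀(B) + NF
10 log₁₀(4.73×10⁴) = 46.75 dB
N = −174 + 46.75 + 2.94 = −124.31 dBm
SNR = P_sig − N = −106 − (−124.31) = 18.31 dB → 18.3 dB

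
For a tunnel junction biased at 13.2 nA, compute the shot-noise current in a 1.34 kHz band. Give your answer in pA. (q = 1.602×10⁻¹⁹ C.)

2.38 pA

I_n = √(2qI·B)
2qI·B = 2 × 1.602×10⁻¹⁹ × 1.32×10⁻⁸ × 1.34×10³ = 5.67×10⁻²⁴ A²
I_n = √(5.67×10⁻²⁴) = 2.38×10⁻¹² A = 2.38 pA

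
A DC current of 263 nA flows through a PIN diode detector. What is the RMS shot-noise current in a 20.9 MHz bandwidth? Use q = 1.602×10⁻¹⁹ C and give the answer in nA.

1.33 nA

I_n = √(2qI·B)
2qI·B = 2 × 1.602×10⁻¹⁹ × 2.63×10⁻⁷ × 2.09×10⁷ = 1.76×10⁻¹⁸ A²
I_n = √(1.76×10⁻¹⁸) = 1.33×10⁻⁹ A = 1.33 nA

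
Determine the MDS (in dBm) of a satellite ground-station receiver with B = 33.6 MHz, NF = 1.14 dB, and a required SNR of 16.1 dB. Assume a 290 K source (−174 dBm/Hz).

−81.5 dBm

Sensitivity = −174 + 10 log₁₀(B) + NF + SNR_min
= −174 + 75.26 + 1.14 + 16.1
= −81.50 dBm → −81.5 dBm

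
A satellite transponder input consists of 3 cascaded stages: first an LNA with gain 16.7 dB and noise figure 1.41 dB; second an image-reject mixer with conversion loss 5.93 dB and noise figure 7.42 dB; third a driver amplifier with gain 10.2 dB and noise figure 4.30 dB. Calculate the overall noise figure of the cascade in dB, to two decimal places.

2.10 dB

Convert to linear (a loss of L dB is a gain of −L dB): F_i = 10^(NF_i/10), G_i = 10^(G_i,dB/10)
  Stage 1: F_1 = 10^(1.41/10) = 1.384, G_1 = 10^(16.7/10) = 46.77
  Stage 2: F_2 = 10^(7.42/10) = 5.521, G_2 = 10^(−5.93/10) = 0.2553
  Stage 3: F_3 = 10^(4.30/10) = 2.692, G_3 = 10^(10.2/10) = 10.47
Friis cascade:
  F = 1.384 + (5.521 − 1)/46.77 + (2.692 − 1)/11.94 = 1.622
NF = 10 log₁₀(1.622) = 2.10 dB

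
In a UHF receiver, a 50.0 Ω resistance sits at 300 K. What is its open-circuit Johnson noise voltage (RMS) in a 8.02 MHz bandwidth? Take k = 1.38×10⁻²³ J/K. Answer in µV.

2.58 µV

V_n = √(4kTRB)
4kTRB = 4 × 1.38×10⁻²³ × 300 × 5.00×10¹ × 8.02×10⁶ = 6.64×10⁻¹² V²
V_n = √(6.64×10⁻¹²) = 2.58×10⁻⁶ V = 2.58 µV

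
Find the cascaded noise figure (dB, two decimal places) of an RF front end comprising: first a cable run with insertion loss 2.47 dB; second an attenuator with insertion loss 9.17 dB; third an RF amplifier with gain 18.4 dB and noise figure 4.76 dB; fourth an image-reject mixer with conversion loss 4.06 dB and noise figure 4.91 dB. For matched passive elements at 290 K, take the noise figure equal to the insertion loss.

16.44 dB

Convert to linear (a loss of L dB is a gain of −L dB): F_i = 10^(NF_i/10), G_i = 10^(G_i,dB/10)
  Stage 1: F_1 = 10^(2.47/10) = 1.766, G_1 = 10^(−2.47/10) = 0.5662
  Stage 2: F_2 = 10^(9.17/10) = 8.260, G_2 = 10^(−9.17/10) = 0.1211
  Stage 3: F_3 = 10^(4.76/10) = 2.992, G_3 = 10^(18.4/10) = 69.18
  Stage 4: F_4 = 10^(4.91/10) = 3.097, G_4 = 10^(−4.06/10) = 0.3926
Friis cascade:
  F = 1.766 + (8.260 − 1)/0.5662 + (2.992 − 1)/0.06855 + (3.097 − 1)/4.742 = 44.09
NF = 10 log₁₀(44.09) = 16.44 dB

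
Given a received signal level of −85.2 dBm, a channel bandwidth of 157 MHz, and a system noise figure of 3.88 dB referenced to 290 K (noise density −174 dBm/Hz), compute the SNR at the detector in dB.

Noise floor: N = −174 + 10 log₁₀(B) + NF
10 log₁₀(1.57×10⁸) = 81.96 dB
N = −174 + 81.96 + 3.88 = −88.16 dBm
SNR = P_sig − N = −85.2 − (−88.16) = 2.96 dB → 3.0 dB

3.0 dB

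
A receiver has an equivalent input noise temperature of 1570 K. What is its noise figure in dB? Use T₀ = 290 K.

8.07 dB

F = 1 + T_e/T₀ = 1 + 1570/290 = 6.41379
NF = 10 log₁₀(6.41379) = 8.07 dB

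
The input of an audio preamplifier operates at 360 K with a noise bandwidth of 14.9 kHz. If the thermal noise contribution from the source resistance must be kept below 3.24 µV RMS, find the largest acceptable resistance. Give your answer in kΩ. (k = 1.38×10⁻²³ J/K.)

Johnson–Nyquist: V_n = √(4kTRB) ⇒ R = V_n² / (4kTB)
4kTB = 4 × 1.38×10⁻²³ × 360 × 1.49×10⁴ = 2.96×10⁻¹⁶
R = (3.24×10⁻⁶)² / 2.96×10⁻¹⁶ = 3.55×10⁴ Ω = 35.5 kΩ

35.5 kΩ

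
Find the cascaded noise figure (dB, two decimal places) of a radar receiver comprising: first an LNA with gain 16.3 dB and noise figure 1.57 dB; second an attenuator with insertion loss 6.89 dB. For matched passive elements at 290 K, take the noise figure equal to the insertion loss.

1.84 dB

Convert to linear (a loss of L dB is a gain of −L dB): F_i = 10^(NF_i/10), G_i = 10^(G_i,dB/10)
  Stage 1: F_1 = 10^(1.57/10) = 1.435, G_1 = 10^(16.3/10) = 42.66
  Stage 2: F_2 = 10^(6.89/10) = 4.887, G_2 = 10^(−6.89/10) = 0.2046
Friis cascade:
  F = 1.435 + (4.887 − 1)/42.66 = 1.527
NF = 10 log₁₀(1.527) = 1.84 dB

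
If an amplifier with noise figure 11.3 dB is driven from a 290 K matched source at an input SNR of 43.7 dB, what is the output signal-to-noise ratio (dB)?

By definition F = SNR_in/SNR_out, so in dB: SNR_out = SNR_in − NF
SNR_out = 43.7 − 11.3 = 32.4 dB

32.4 dB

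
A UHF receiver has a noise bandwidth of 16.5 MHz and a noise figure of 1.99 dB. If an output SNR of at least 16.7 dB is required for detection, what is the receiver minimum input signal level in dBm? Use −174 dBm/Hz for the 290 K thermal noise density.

Sensitivity = −174 + 10 log₁₀(B) + NF + SNR_min
= −174 + 72.17 + 1.99 + 16.7
= −83.14 dBm → −83.1 dBm

−83.1 dBm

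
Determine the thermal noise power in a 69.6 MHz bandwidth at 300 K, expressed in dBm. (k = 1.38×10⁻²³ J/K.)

P_n = kTB = 1.38×10⁻²³ × 300 × 6.96×10⁷ = 2.88×10⁻¹³ W
In dBm: 10 log₁₀(2.88×10⁻¹³ / 10⁻³) = −95.4 dBm

−95.4 dBm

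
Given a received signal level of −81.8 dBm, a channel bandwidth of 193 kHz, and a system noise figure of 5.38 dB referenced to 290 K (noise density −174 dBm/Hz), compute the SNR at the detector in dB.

Noise floor: N = −174 + 10 log₁₀(B) + NF
10 log₁₀(1.93×10⁵) = 52.86 dB
N = −174 + 52.86 + 5.38 = −115.76 dBm
SNR = P_sig − N = −81.8 − (−115.76) = 33.96 dB → 34.0 dB

34.0 dB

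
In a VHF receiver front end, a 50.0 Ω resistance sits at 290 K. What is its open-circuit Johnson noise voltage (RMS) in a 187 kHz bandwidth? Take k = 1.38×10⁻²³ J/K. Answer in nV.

387 nV

V_n = √(4kTRB)
4kTRB = 4 × 1.38×10⁻²³ × 290 × 5.00×10¹ × 1.87×10⁵ = 1.50×10⁻¹³ V²
V_n = √(1.50×10⁻¹³) = 3.87×10⁻⁷ V = 387 nV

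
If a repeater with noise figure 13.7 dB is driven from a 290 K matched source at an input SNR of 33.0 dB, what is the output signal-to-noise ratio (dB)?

19.3 dB

By definition F = SNR_in/SNR_out, so in dB: SNR_out = SNR_in − NF
SNR_out = 33.0 − 13.7 = 19.3 dB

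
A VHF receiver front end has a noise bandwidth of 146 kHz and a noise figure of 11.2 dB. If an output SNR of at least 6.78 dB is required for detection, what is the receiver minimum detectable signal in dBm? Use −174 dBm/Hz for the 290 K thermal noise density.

Sensitivity = −174 + 10 log₁₀(B) + NF + SNR_min
= −174 + 51.64 + 11.2 + 6.78
= −104.38 dBm → −104.4 dBm

−104.4 dBm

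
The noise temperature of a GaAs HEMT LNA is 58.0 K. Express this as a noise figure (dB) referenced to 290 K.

F = 1 + T_e/T₀ = 1 + 58.0/290 = 1.2
NF = 10 log₁₀(1.2) = 0.792 dB

0.792 dB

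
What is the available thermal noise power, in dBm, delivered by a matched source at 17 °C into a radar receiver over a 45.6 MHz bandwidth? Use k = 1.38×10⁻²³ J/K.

T = 17 °C + 273.15 = 290.15 K
P_n = kTB = 1.38×10⁻²³ × 290.15 × 4.56×10⁷ = 1.83×10⁻¹³ W
In dBm: 10 log₁₀(1.83×10⁻¹³ / 10⁻³) = −97.4 dBm

−97.4 dBm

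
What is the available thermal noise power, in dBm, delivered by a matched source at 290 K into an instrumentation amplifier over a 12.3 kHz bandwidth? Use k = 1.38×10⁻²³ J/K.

P_n = kTB = 1.38×10⁻²³ × 290 × 1.23×10⁴ = 4.92×10⁻¹⁷ W
In dBm: 10 log₁₀(4.92×10⁻¹⁷ / 10⁻³) = −133.1 dBm

−133.1 dBm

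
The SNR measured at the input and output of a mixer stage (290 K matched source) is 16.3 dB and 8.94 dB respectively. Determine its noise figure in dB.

NF (dB) = SNR_in(dB) − SNR_out(dB) when the source is at T₀
NF = 16.3 − 8.94 = 7.36 dB

7.36 dB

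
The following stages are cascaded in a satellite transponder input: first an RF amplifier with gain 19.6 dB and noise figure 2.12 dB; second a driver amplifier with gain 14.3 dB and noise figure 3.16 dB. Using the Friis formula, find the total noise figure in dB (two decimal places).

2.15 dB

Convert to linear (a loss of L dB is a gain of −L dB): F_i = 10^(NF_i/10), G_i = 10^(G_i,dB/10)
  Stage 1: F_1 = 10^(2.12/10) = 1.629, G_1 = 10^(19.6/10) = 91.20
  Stage 2: F_2 = 10^(3.16/10) = 2.070, G_2 = 10^(14.3/10) = 26.92
Friis cascade:
  F = 1.629 + (2.070 − 1)/91.20 = 1.641
NF = 10 log₁₀(1.641) = 2.15 dB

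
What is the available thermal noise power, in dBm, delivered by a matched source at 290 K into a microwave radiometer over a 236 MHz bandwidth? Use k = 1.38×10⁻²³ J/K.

P_n = kTB = 1.38×10⁻²³ × 290 × 2.36×10⁸ = 9.44×10⁻¹³ W
In dBm: 10 log₁₀(9.44×10⁻¹³ / 10⁻³) = −90.2 dBm

−90.2 dBm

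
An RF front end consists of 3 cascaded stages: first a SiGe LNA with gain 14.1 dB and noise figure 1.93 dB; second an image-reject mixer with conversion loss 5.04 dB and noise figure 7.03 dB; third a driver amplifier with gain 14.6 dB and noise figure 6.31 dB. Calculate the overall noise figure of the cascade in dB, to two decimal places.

3.27 dB

Convert to linear (a loss of L dB is a gain of −L dB): F_i = 10^(NF_i/10), G_i = 10^(G_i,dB/10)
  Stage 1: F_1 = 10^(1.93/10) = 1.560, G_1 = 10^(14.1/10) = 25.70
  Stage 2: F_2 = 10^(7.03/10) = 5.047, G_2 = 10^(−5.04/10) = 0.3133
  Stage 3: F_3 = 10^(6.31/10) = 4.276, G_3 = 10^(14.6/10) = 28.84
Friis cascade:
  F = 1.560 + (5.047 − 1)/25.70 + (4.276 − 1)/8.054 = 2.124
NF = 10 log₁₀(2.124) = 3.27 dB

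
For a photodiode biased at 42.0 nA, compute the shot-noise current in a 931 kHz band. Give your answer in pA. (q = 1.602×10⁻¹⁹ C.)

I_n = √(2qI·B)
2qI·B = 2 × 1.602×10⁻¹⁹ × 4.20×10⁻⁸ × 9.31×10⁵ = 1.25×10⁻²⁰ A²
I_n = √(1.25×10⁻²⁰) = 1.12×10⁻¹⁰ A = 112 pA

112 pA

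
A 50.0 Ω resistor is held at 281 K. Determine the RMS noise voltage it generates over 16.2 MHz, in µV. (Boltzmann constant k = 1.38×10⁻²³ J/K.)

3.54 µV

V_n = √(4kTRB)
4kTRB = 4 × 1.38×10⁻²³ × 281 × 5.00×10¹ × 1.62×10⁷ = 1.26×10⁻¹¹ V²
V_n = √(1.26×10⁻¹¹) = 3.54×10⁻⁶ V = 3.54 µV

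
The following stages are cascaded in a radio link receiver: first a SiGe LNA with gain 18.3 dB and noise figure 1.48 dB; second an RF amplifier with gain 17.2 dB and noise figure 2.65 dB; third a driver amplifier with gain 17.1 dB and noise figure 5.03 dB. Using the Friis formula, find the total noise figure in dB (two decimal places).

1.52 dB

Convert to linear (a loss of L dB is a gain of −L dB): F_i = 10^(NF_i/10), G_i = 10^(G_i,dB/10)
  Stage 1: F_1 = 10^(1.48/10) = 1.406, G_1 = 10^(18.3/10) = 67.61
  Stage 2: F_2 = 10^(2.65/10) = 1.841, G_2 = 10^(17.2/10) = 52.48
  Stage 3: F_3 = 10^(5.03/10) = 3.184, G_3 = 10^(17.1/10) = 51.29
Friis cascade:
  F = 1.406 + (1.841 − 1)/67.61 + (3.184 − 1)/3548 = 1.419
NF = 10 log₁₀(1.419) = 1.52 dB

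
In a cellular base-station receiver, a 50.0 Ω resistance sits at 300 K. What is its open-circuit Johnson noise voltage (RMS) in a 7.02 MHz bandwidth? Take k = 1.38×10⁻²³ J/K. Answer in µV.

V_n = √(4kTRB)
4kTRB = 4 × 1.38×10⁻²³ × 300 × 5.00×10¹ × 7.02×10⁶ = 5.81×10⁻¹² V²
V_n = √(5.81×10⁻¹²) = 2.41×10⁻⁶ V = 2.41 µV

2.41 µV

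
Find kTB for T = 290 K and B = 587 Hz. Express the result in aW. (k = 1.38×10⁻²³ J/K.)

2.35 aW

P_n = kTB = 1.38×10⁻²³ × 290 × 5.87×10² = 2.35×10⁻¹⁸ W = 2.35 aW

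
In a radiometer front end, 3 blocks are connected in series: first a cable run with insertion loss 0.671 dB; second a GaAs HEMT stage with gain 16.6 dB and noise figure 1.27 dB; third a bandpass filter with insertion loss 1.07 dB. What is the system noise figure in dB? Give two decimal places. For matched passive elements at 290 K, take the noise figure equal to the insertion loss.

1.96 dB

Convert to linear (a loss of L dB is a gain of −L dB): F_i = 10^(NF_i/10), G_i = 10^(G_i,dB/10)
  Stage 1: F_1 = 10^(0.671/10) = 1.167, G_1 = 10^(−0.671/10) = 0.8568
  Stage 2: F_2 = 10^(1.27/10) = 1.340, G_2 = 10^(16.6/10) = 45.71
  Stage 3: F_3 = 10^(1.07/10) = 1.279, G_3 = 10^(−1.07/10) = 0.7816
Friis cascade:
  F = 1.167 + (1.340 − 1)/0.8568 + (1.279 − 1)/39.17 = 1.571
NF = 10 log₁₀(1.571) = 1.96 dB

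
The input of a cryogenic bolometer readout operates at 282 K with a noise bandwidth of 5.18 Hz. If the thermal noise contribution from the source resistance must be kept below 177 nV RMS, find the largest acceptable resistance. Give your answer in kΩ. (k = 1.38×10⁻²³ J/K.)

389 kΩ

Johnson–Nyquist: V_n = √(4kTRB) ⇒ R = V_n² / (4kTB)
4kTB = 4 × 1.38×10⁻²³ × 282 × 5.18×10⁰ = 8.06×10⁻²⁰
R = (1.77×10⁻⁷)² / 8.06×10⁻²⁰ = 3.89×10⁵ Ω = 389 kΩ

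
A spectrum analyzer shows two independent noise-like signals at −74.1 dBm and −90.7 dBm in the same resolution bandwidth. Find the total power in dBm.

−74.0 dBm

Convert to linear, add, convert back:
P₁ = 3.89×10⁻¹¹ W, P₂ = 8.51×10⁻¹³ W
P_tot = 3.98×10⁻¹¹ W → 10 log₁₀(P_tot / 10⁻³) = −74.0 dBm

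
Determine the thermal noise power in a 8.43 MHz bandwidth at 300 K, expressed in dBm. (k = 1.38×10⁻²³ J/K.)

−104.6 dBm

P_n = kTB = 1.38×10⁻²³ × 300 × 8.43×10⁶ = 3.49×10⁻¹⁴ W
In dBm: 10 log₁₀(3.49×10⁻¹⁴ / 10⁻³) = −104.6 dBm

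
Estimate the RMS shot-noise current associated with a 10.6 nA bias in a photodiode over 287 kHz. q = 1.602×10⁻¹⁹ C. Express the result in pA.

I_n = √(2qI·B)
2qI·B = 2 × 1.602×10⁻¹⁹ × 1.06×10⁻⁸ × 2.87×10⁵ = 9.75×10⁻²² A²
I_n = √(9.75×10⁻²²) = 3.12×10⁻¹¹ A = 31.2 pA

31.2 pA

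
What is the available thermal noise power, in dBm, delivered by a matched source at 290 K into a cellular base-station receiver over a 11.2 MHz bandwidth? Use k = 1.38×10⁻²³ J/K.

P_n = kTB = 1.38×10⁻²³ × 290 × 1.12×10⁷ = 4.48×10⁻¹⁴ W
In dBm: 10 log₁₀(4.48×10⁻¹⁴ / 10⁻³) = −103.5 dBm

−103.5 dBm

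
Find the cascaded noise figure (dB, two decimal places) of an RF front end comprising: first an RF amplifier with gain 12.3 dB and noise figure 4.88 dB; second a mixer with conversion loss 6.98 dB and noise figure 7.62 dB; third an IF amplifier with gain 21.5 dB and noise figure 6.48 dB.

Convert to linear (a loss of L dB is a gain of −L dB): F_i = 10^(NF_i/10), G_i = 10^(G_i,dB/10)
  Stage 1: F_1 = 10^(4.88/10) = 3.076, G_1 = 10^(12.3/10) = 16.98
  Stage 2: F_2 = 10^(7.62/10) = 5.781, G_2 = 10^(−6.98/10) = 0.2004
  Stage 3: F_3 = 10^(6.48/10) = 4.446, G_3 = 10^(21.5/10) = 141.3
Friis cascade:
  F = 3.076 + (5.781 − 1)/16.98 + (4.446 − 1)/3.404 = 4.370
NF = 10 log₁₀(4.370) = 6.40 dB

6.40 dB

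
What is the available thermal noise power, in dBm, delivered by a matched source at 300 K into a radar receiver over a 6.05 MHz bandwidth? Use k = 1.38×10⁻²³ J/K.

P_n = kTB = 1.38×10⁻²³ × 300 × 6.05×10⁶ = 2.50×10⁻¹⁴ W
In dBm: 10 log₁₀(2.50×10⁻¹⁴ / 10⁻³) = −106.0 dBm

−106.0 dBm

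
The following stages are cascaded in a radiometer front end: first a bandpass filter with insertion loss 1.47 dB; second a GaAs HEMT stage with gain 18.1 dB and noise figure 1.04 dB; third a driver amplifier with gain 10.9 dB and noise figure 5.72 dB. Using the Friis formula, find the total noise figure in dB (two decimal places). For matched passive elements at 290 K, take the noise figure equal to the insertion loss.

2.65 dB

Convert to linear (a loss of L dB is a gain of −L dB): F_i = 10^(NF_i/10), G_i = 10^(G_i,dB/10)
  Stage 1: F_1 = 10^(1.47/10) = 1.403, G_1 = 10^(−1.47/10) = 0.7129
  Stage 2: F_2 = 10^(1.04/10) = 1.271, G_2 = 10^(18.1/10) = 64.57
  Stage 3: F_3 = 10^(5.72/10) = 3.733, G_3 = 10^(10.9/10) = 12.30
Friis cascade:
  F = 1.403 + (1.271 − 1)/0.7129 + (3.733 − 1)/46.03 = 1.842
NF = 10 log₁₀(1.842) = 2.65 dB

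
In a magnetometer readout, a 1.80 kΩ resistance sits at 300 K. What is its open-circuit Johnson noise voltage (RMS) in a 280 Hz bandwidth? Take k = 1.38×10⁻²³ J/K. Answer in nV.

91.4 nV

V_n = √(4kTRB)
4kTRB = 4 × 1.38×10⁻²³ × 300 × 1.80×10³ × 2.80×10² = 8.35×10⁻¹⁵ V²
V_n = √(8.35×10⁻¹⁵) = 9.14×10⁻⁸ V = 91.4 nV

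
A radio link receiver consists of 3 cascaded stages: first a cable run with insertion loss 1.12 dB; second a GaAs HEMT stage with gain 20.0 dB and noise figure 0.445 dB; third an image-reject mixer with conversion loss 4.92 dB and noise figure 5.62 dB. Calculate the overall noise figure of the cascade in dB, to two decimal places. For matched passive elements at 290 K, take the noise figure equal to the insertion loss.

1.67 dB

Convert to linear (a loss of L dB is a gain of −L dB): F_i = 10^(NF_i/10), G_i = 10^(G_i,dB/10)
  Stage 1: F_1 = 10^(1.12/10) = 1.294, G_1 = 10^(−1.12/10) = 0.7727
  Stage 2: F_2 = 10^(0.445/10) = 1.108, G_2 = 10^(20.0/10) = 100.0
  Stage 3: F_3 = 10^(5.62/10) = 3.648, G_3 = 10^(−4.92/10) = 0.3221
Friis cascade:
  F = 1.294 + (1.108 − 1)/0.7727 + (3.648 − 1)/77.27 = 1.468
NF = 10 log₁₀(1.468) = 1.67 dB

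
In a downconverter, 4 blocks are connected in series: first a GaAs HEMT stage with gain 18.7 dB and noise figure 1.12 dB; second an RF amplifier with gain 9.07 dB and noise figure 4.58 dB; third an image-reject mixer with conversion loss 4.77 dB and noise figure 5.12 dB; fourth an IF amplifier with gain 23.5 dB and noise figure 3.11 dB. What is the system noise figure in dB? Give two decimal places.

1.23 dB

Convert to linear (a loss of L dB is a gain of −L dB): F_i = 10^(NF_i/10), G_i = 10^(G_i,dB/10)
  Stage 1: F_1 = 10^(1.12/10) = 1.294, G_1 = 10^(18.7/10) = 74.13
  Stage 2: F_2 = 10^(4.58/10) = 2.871, G_2 = 10^(9.07/10) = 8.072
  Stage 3: F_3 = 10^(5.12/10) = 3.251, G_3 = 10^(−4.77/10) = 0.3334
  Stage 4: F_4 = 10^(3.11/10) = 2.046, G_4 = 10^(23.5/10) = 223.9
Friis cascade:
  F = 1.294 + (2.871 − 1)/74.13 + (3.251 − 1)/598.4 + (2.046 − 1)/199.5 = 1.328
NF = 10 log₁₀(1.328) = 1.23 dB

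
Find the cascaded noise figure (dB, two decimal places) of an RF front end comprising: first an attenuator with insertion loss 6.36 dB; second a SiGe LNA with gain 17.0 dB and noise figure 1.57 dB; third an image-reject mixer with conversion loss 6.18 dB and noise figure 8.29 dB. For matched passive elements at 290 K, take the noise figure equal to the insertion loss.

8.26 dB

Convert to linear (a loss of L dB is a gain of −L dB): F_i = 10^(NF_i/10), G_i = 10^(G_i,dB/10)
  Stage 1: F_1 = 10^(6.36/10) = 4.325, G_1 = 10^(−6.36/10) = 0.2312
  Stage 2: F_2 = 10^(1.57/10) = 1.435, G_2 = 10^(17.0/10) = 50.12
  Stage 3: F_3 = 10^(8.29/10) = 6.745, G_3 = 10^(−6.18/10) = 0.2410
Friis cascade:
  F = 4.325 + (1.435 − 1)/0.2312 + (6.745 − 1)/11.59 = 6.704
NF = 10 log₁₀(6.704) = 8.26 dB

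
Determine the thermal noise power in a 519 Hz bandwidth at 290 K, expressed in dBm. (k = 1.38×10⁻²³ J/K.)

−146.8 dBm

P_n = kTB = 1.38×10⁻²³ × 290 × 5.19×10² = 2.08×10⁻¹⁸ W
In dBm: 10 log₁₀(2.08×10⁻¹⁸ / 10⁻³) = −146.8 dBm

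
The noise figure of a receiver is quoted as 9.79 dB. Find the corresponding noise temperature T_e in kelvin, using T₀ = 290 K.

F = 10^(9.79/10) = 9.52796
T_e = (F − 1)·T₀ = (9.52796 − 1) × 290 = 2473 K

2473 K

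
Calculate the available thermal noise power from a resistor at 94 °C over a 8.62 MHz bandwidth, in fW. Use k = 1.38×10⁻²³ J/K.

43.7 fW

T = 94 °C + 273.15 = 367.15 K
P_n = kTB = 1.38×10⁻²³ × 367.15 × 8.62×10⁶ = 4.37×10⁻¹⁴ W = 43.7 fW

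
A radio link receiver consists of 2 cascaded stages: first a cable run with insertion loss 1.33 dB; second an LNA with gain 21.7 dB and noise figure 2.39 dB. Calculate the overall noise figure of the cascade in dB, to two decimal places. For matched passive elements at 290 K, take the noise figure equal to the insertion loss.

Convert to linear (a loss of L dB is a gain of −L dB): F_i = 10^(NF_i/10), G_i = 10^(G_i,dB/10)
  Stage 1: F_1 = 10^(1.33/10) = 1.358, G_1 = 10^(−1.33/10) = 0.7362
  Stage 2: F_2 = 10^(2.39/10) = 1.734, G_2 = 10^(21.7/10) = 147.9
Friis cascade:
  F = 1.358 + (1.734 − 1)/0.7362 = 2.355
NF = 10 log₁₀(2.355) = 3.72 dB

3.72 dB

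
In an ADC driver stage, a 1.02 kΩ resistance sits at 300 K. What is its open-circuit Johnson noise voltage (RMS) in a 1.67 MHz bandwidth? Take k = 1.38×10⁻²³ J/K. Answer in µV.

V_n = √(4kTRB)
4kTRB = 4 × 1.38×10⁻²³ × 300 × 1.02×10³ × 1.67×10⁶ = 2.82×10⁻¹¹ V²
V_n = √(2.82×10⁻¹¹) = 5.31×10⁻⁶ V = 5.31 µV

5.31 µV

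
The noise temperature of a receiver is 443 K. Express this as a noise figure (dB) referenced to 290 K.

F = 1 + T_e/T₀ = 1 + 443/290 = 2.52759
NF = 10 log₁₀(2.52759) = 4.03 dB

4.03 dB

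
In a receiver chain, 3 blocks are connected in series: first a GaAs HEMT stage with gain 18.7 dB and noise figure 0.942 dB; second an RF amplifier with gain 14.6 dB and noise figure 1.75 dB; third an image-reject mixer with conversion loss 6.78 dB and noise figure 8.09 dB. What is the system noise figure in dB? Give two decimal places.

Convert to linear (a loss of L dB is a gain of −L dB): F_i = 10^(NF_i/10), G_i = 10^(G_i,dB/10)
  Stage 1: F_1 = 10^(0.942/10) = 1.242, G_1 = 10^(18.7/10) = 74.13
  Stage 2: F_2 = 10^(1.75/10) = 1.496, G_2 = 10^(14.6/10) = 28.84
  Stage 3: F_3 = 10^(8.09/10) = 6.442, G_3 = 10^(−6.78/10) = 0.2099
Friis cascade:
  F = 1.242 + (1.496 − 1)/74.13 + (6.442 − 1)/2138 = 1.251
NF = 10 log₁₀(1.251) = 0.97 dB

0.97 dB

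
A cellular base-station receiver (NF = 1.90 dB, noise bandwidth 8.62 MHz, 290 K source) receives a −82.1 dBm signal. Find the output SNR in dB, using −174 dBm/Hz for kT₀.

Noise floor: N = −174 + 10 log₁₀(B) + NF
10 log₁₀(8.62×10⁶) = 69.36 dB
N = −174 + 69.36 + 1.90 = −102.74 dBm
SNR = P_sig − N = −82.1 − (−102.74) = 20.64 dB → 20.6 dB

20.6 dB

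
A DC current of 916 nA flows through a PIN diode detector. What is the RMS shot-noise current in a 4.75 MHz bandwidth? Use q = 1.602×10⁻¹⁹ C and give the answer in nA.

1.18 nA

I_n = √(2qI·B)
2qI·B = 2 × 1.602×10⁻¹⁹ × 9.16×10⁻⁷ × 4.75×10⁶ = 1.39×10⁻¹⁸ A²
I_n = √(1.39×10⁻¹⁸) = 1.18×10⁻⁹ A = 1.18 nA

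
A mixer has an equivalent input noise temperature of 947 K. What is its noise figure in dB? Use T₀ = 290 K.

F = 1 + T_e/T₀ = 1 + 947/290 = 4.26552
NF = 10 log₁₀(4.26552) = 6.30 dB

6.30 dB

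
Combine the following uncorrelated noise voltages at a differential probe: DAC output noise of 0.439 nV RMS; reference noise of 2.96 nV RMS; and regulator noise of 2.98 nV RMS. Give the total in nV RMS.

4.22 nV

Uncorrelated sources add in power (mean-square): V_tot = √(ΣV_i²)
V_tot = √[(4.39×10⁻¹⁰)² + (2.96×10⁻⁹)² + (2.98×10⁻⁹)²] = 4.22×10⁻⁹ V = 4.22 nV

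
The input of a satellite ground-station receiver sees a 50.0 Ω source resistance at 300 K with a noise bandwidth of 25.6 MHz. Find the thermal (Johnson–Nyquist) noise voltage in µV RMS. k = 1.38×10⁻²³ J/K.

4.60 µV

V_n = √(4kTRB)
4kTRB = 4 × 1.38×10⁻²³ × 300 × 5.00×10¹ × 2.56×10⁷ = 2.12×10⁻¹¹ V²
V_n = √(2.12×10⁻¹¹) = 4.60×10⁻⁶ V = 4.60 µV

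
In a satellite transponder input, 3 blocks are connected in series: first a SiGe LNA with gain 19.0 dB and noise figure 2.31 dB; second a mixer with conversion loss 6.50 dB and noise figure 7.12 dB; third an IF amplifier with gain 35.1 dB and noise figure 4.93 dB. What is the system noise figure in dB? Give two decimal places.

2.73 dB

Convert to linear (a loss of L dB is a gain of −L dB): F_i = 10^(NF_i/10), G_i = 10^(G_i,dB/10)
  Stage 1: F_1 = 10^(2.31/10) = 1.702, G_1 = 10^(19.0/10) = 79.43
  Stage 2: F_2 = 10^(7.12/10) = 5.152, G_2 = 10^(−6.50/10) = 0.2239
  Stage 3: F_3 = 10^(4.93/10) = 3.112, G_3 = 10^(35.1/10) = 3236
Friis cascade:
  F = 1.702 + (5.152 − 1)/79.43 + (3.112 − 1)/17.78 = 1.873
NF = 10 log₁₀(1.873) = 2.73 dB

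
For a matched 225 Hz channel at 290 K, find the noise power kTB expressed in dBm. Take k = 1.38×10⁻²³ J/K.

−150.5 dBm

P_n = kTB = 1.38×10⁻²³ × 290 × 2.25×10² = 9.00×10⁻¹⁹ W
In dBm: 10 log₁₀(9.00×10⁻¹⁹ / 10⁻³) = −150.5 dBm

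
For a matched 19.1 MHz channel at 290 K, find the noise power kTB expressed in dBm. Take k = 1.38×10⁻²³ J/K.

P_n = kTB = 1.38×10⁻²³ × 290 × 1.91×10⁷ = 7.64×10⁻¹⁴ W
In dBm: 10 log₁₀(7.64×10⁻¹⁴ / 10⁻³) = −101.2 dBm

−101.2 dBm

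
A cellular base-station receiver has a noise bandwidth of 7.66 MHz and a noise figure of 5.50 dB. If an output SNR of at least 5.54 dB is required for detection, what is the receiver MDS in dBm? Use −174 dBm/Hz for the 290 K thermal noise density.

Sensitivity = −174 + 10 log₁₀(B) + NF + SNR_min
= −174 + 68.84 + 5.50 + 5.54
= −94.12 dBm → −94.1 dBm

−94.1 dBm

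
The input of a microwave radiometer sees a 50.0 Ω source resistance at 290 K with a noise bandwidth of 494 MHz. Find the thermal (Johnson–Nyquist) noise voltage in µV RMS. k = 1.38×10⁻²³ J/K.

19.9 µV

V_n = √(4kTRB)
4kTRB = 4 × 1.38×10⁻²³ × 290 × 5.00×10¹ × 4.94×10⁸ = 3.95×10⁻¹⁰ V²
V_n = √(3.95×10⁻¹⁰) = 1.99×10⁻⁵ V = 19.9 µV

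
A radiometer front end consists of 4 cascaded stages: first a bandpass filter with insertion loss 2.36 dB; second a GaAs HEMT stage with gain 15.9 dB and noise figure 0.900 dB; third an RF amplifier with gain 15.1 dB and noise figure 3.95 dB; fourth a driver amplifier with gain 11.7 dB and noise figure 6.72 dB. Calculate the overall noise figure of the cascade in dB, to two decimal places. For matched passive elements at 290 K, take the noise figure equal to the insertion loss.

3.40 dB

Convert to linear (a loss of L dB is a gain of −L dB): F_i = 10^(NF_i/10), G_i = 10^(G_i,dB/10)
  Stage 1: F_1 = 10^(2.36/10) = 1.722, G_1 = 10^(−2.36/10) = 0.5808
  Stage 2: F_2 = 10^(0.900/10) = 1.230, G_2 = 10^(15.9/10) = 38.90
  Stage 3: F_3 = 10^(3.95/10) = 2.483, G_3 = 10^(15.1/10) = 32.36
  Stage 4: F_4 = 10^(6.72/10) = 4.699, G_4 = 10^(11.7/10) = 14.79
Friis cascade:
  F = 1.722 + (1.230 − 1)/0.5808 + (2.483 − 1)/22.59 + (4.699 − 1)/731.1 = 2.189
NF = 10 log₁₀(2.189) = 3.40 dB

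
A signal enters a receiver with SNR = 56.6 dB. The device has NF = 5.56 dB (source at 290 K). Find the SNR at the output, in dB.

By definition F = SNR_in/SNR_out, so in dB: SNR_out = SNR_in − NF
SNR_out = 56.6 − 5.56 = 51.04 dB

51.04 dB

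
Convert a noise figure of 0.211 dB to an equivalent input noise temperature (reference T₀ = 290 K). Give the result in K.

14.4 K

F = 10^(0.211/10) = 1.04978
T_e = (F − 1)·T₀ = (1.04978 − 1) × 290 = 14.4 K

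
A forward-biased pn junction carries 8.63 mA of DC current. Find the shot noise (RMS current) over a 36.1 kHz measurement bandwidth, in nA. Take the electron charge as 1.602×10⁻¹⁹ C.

I_n = √(2qI·B)
2qI·B = 2 × 1.602×10⁻¹⁹ × 8.63×10⁻³ × 3.61×10⁴ = 9.98×10⁻¹⁷ A²
I_n = √(9.98×10⁻¹⁷) = 9.99×10⁻⁹ A = 9.99 nA

9.99 nA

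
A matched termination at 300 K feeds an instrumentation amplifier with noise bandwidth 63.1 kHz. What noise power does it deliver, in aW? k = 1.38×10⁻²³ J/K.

261 aW

P_n = kTB = 1.38×10⁻²³ × 300 × 6.31×10⁴ = 2.61×10⁻¹⁶ W = 261 aW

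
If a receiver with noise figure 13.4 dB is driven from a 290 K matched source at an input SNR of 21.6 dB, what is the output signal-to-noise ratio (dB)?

8.2 dB

By definition F = SNR_in/SNR_out, so in dB: SNR_out = SNR_in − NF
SNR_out = 21.6 − 13.4 = 8.2 dB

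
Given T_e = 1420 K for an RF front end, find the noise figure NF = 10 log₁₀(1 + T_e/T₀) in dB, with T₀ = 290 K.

F = 1 + T_e/T₀ = 1 + 1420/290 = 5.89655
NF = 10 log₁₀(5.89655) = 7.71 dB

7.71 dB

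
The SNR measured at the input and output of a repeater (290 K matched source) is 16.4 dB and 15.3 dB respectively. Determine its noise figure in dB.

1.1 dB

NF (dB) = SNR_in(dB) − SNR_out(dB) when the source is at T₀
NF = 16.4 − 15.3 = 1.1 dB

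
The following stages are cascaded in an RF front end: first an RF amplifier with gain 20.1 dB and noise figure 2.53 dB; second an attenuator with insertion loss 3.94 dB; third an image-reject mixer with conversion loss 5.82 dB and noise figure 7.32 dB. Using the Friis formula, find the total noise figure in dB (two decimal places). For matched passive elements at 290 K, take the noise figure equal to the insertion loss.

Convert to linear (a loss of L dB is a gain of −L dB): F_i = 10^(NF_i/10), G_i = 10^(G_i,dB/10)
  Stage 1: F_1 = 10^(2.53/10) = 1.791, G_1 = 10^(20.1/10) = 102.3
  Stage 2: F_2 = 10^(3.94/10) = 2.477, G_2 = 10^(−3.94/10) = 0.4036
  Stage 3: F_3 = 10^(7.32/10) = 5.395, G_3 = 10^(−5.82/10) = 0.2618
Friis cascade:
  F = 1.791 + (2.477 − 1)/102.3 + (5.395 − 1)/41.30 = 1.911
NF = 10 log₁₀(1.911) = 2.81 dB

2.81 dB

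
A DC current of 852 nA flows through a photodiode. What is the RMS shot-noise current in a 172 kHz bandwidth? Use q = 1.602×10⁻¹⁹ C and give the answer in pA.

I_n = √(2qI·B)
2qI·B = 2 × 1.602×10⁻¹⁹ × 8.52×10⁻⁷ × 1.72×10⁵ = 4.70×10⁻²⁰ A²
I_n = √(4.70×10⁻²⁰) = 2.17×10⁻¹⁰ A = 217 pA

217 pA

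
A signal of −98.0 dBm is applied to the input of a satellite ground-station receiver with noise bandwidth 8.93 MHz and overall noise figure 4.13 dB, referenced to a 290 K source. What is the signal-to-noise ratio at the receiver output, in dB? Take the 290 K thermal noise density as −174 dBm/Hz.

Noise floor: N = −174 + 10 log₁₀(B) + NF
10 log₁₀(8.93×10⁶) = 69.51 dB
N = −174 + 69.51 + 4.13 = −100.36 dBm
SNR = P_sig − N = −98.0 − (−100.36) = 2.36 dB → 2.4 dB

2.4 dB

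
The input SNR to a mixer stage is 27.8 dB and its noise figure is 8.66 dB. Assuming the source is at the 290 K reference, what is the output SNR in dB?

19.14 dB

By definition F = SNR_in/SNR_out, so in dB: SNR_out = SNR_in − NF
SNR_out = 27.8 − 8.66 = 19.14 dB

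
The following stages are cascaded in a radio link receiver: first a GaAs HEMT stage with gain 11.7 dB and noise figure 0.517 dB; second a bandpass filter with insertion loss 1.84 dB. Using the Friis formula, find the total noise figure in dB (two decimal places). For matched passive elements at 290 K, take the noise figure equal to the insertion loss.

0.65 dB

Convert to linear (a loss of L dB is a gain of −L dB): F_i = 10^(NF_i/10), G_i = 10^(G_i,dB/10)
  Stage 1: F_1 = 10^(0.517/10) = 1.126, G_1 = 10^(11.7/10) = 14.79
  Stage 2: F_2 = 10^(1.84/10) = 1.528, G_2 = 10^(−1.84/10) = 0.6546
Friis cascade:
  F = 1.126 + (1.528 − 1)/14.79 = 1.162
NF = 10 log₁₀(1.162) = 0.65 dB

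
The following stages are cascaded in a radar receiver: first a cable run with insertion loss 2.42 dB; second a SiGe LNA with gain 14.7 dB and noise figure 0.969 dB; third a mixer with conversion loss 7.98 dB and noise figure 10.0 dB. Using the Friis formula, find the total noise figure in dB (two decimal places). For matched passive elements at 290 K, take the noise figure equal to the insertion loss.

Convert to linear (a loss of L dB is a gain of −L dB): F_i = 10^(NF_i/10), G_i = 10^(G_i,dB/10)
  Stage 1: F_1 = 10^(2.42/10) = 1.746, G_1 = 10^(−2.42/10) = 0.5728
  Stage 2: F_2 = 10^(0.969/10) = 1.250, G_2 = 10^(14.7/10) = 29.51
  Stage 3: F_3 = 10^(10.0/10) = 10.00, G_3 = 10^(−7.98/10) = 0.1592
Friis cascade:
  F = 1.746 + (1.250 − 1)/0.5728 + (10.00 − 1)/16.90 = 2.715
NF = 10 log₁₀(2.715) = 4.34 dB

4.34 dB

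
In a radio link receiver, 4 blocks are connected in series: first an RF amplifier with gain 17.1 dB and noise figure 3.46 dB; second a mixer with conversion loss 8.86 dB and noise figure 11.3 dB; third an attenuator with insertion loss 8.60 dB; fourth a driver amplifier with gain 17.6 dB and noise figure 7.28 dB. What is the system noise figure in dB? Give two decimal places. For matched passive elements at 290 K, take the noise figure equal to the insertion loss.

9.10 dB

Convert to linear (a loss of L dB is a gain of −L dB): F_i = 10^(NF_i/10), G_i = 10^(G_i,dB/10)
  Stage 1: F_1 = 10^(3.46/10) = 2.218, G_1 = 10^(17.1/10) = 51.29
  Stage 2: F_2 = 10^(11.3/10) = 13.49, G_2 = 10^(−8.86/10) = 0.1300
  Stage 3: F_3 = 10^(8.60/10) = 7.244, G_3 = 10^(−8.60/10) = 0.1380
  Stage 4: F_4 = 10^(7.28/10) = 5.346, G_4 = 10^(17.6/10) = 57.54
Friis cascade:
  F = 2.218 + (13.49 − 1)/51.29 + (7.244 − 1)/6.668 + (5.346 − 1)/0.9204 = 8.119
NF = 10 log₁₀(8.119) = 9.10 dB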